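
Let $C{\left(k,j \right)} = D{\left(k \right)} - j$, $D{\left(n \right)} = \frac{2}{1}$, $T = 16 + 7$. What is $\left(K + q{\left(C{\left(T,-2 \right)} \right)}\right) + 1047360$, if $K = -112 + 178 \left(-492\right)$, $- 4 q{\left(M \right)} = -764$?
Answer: $959863$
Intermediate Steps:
$T = 23$
$D{\left(n \right)} = 2$ ($D{\left(n \right)} = 2 \cdot 1 = 2$)
$C{\left(k,j \right)} = 2 - j$
$q{\left(M \right)} = 191$ ($q{\left(M \right)} = \left(- \frac{1}{4}\right) \left(-764\right) = 191$)
$K = -87688$ ($K = -112 - 87576 = -87688$)
$\left(K + q{\left(C{\left(T,-2 \right)} \right)}\right) + 1047360 = \left(-87688 + 191\right) + 1047360 = -87497 + 1047360 = 959863$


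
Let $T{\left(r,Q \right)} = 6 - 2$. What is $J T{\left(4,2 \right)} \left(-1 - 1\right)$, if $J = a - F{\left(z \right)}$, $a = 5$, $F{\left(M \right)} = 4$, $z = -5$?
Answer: $-8$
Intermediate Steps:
$T{\left(r,Q \right)} = 4$
$J = 1$ ($J = 5 - 4 = 1$)
$J T{\left(4,2 \right)} \left(-1 - 1\right) = 1 \cdot 4 \left(-1 - 1\right) = 4 \left(-1 - 1\right) = 4 \left(-2\right) = -8$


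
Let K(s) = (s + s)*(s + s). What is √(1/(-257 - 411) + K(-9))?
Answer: √36143977/334 ≈ 18.000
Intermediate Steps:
K(s) = 4*s² (K(s) = (2*s)*(2*s) = 4*s²)
√(1/(-257 - 411) + K(-9)) = √(1/(-257 - 411) + 4*(-9)²) = √(1/(-668) + 4*81) = √(-1/668 + 324) = √(216431/668) = √36143977/334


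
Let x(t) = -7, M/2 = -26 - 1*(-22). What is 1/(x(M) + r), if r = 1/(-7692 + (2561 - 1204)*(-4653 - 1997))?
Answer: -9031742/63222195 ≈ -0.14286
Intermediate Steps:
M = -8 (M = 2*(-26 - 1*(-22)) = 2*(-26 + 22) = 2*(-4) = -8)
r = -1/9031742 (r = 1/(-7692 + 1357*(-6650)) = 1/(-7692 - 9024050) = 1/(-9031742) = -1/9031742 ≈ -1.1072e-7)
1/(x(M) + r) = 1/(-7 - 1/9031742) = 1/(-63222195/9031742) = -9031742/63222195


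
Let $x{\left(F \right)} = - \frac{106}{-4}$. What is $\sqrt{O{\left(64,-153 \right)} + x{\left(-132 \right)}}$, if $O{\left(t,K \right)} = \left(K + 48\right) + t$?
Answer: $\frac{i \sqrt{58}}{2} \approx 3.8079 i$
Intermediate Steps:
$O{\left(t,K \right)} = 48 + K + t$ ($O{\left(t,K \right)} = \left(48 + K\right) + t = 48 + K + t$)
$x{\left(F \right)} = \frac{53}{2}$ ($x{\left(F \right)} = \left(-106\right) \left(- \frac{1}{4}\right) = \frac{53}{2}$)
$\sqrt{O{\left(64,-153 \right)} + x{\left(-132 \right)}} = \sqrt{\left(48 - 153 + 64\right) + \frac{53}{2}} = \sqrt{-41 + \frac{53}{2}} = \sqrt{- \frac{29}{2}} = \frac{i \sqrt{58}}{2}$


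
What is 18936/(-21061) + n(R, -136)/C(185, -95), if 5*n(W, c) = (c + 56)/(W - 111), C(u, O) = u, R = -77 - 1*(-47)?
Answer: -493608584/549376185 ≈ -0.89849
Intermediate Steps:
R = -30 (R = -77 + 47 = -30)
n(W, c) = (56 + c)/(5*(-111 + W)) (n(W, c) = ((c + 56)/(W - 111))/5 = ((56 + c)/(-111 + W))/5 = (56 + c)/(5*(-111 + W)))
18936/(-21061) + n(R, -136)/C(185, -95) = 18936/(-21061) + ((56 - 136)/(5*(-111 - 30)))/185 = 18936*(-1/21061) + ((⅕)*(-80)/(-141))*(1/185) = -18936/21061 + ((⅕)*(-1/141)*(-80))*(1/185) = -18936/21061 + (16/141)*(1/185) = -18936/21061 + 16/26085 = -493608584/549376185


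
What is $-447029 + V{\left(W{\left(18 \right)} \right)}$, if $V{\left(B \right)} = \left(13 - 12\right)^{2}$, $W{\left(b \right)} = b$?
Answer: $-447028$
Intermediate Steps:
$V{\left(B \right)} = 1$ ($V{\left(B \right)} = 1^{2} = 1$)
$-447029 + V{\left(W{\left(18 \right)} \right)} = -447029 + 1 = -447028$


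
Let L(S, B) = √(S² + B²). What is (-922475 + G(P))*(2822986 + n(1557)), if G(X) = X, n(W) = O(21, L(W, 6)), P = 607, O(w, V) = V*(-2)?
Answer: -2602420457848 + 5531208*√269365 ≈ -2.5995e+12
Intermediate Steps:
L(S, B) = √(B² + S²)
O(w, V) = -2*V
n(W) = -2*√(36 + W²) (n(W) = -2*√(6² + W²) = -2*√(36 + W²))
(-922475 + G(P))*(2822986 + n(1557)) = (-922475 + 607)*(2822986 - 2*√(36 + 1557²)) = -921868*(2822986 - 2*√(36 + 2424249)) = -921868*(2822986 - 6*√269365) = -2602420457848 + 5531208*√269365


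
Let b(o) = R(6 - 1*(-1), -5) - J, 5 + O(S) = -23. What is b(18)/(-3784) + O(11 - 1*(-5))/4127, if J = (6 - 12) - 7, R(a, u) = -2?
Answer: -13759/1419688 ≈ -0.0096916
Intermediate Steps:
O(S) = -28 (O(S) = -5 - 23 = -28)
J = -13 (J = -6 - 7 = -13)
b(o) = 11 (b(o) = -2 - 1*(-13) = -2 + 13 = 11)
b(18)/(-3784) + O(11 - 1*(-5))/4127 = 11/(-3784) - 28/4127 = 11*(-1/3784) - 28*1/4127 = -1/344 - 28/4127 = -13759/1419688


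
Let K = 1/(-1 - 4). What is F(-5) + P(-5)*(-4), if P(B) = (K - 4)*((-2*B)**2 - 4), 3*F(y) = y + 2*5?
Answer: 24217/15 ≈ 1614.5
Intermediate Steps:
K = -1/5 (K = 1/(-5) = -1/5 ≈ -0.20000)
F(y) = 10/3 + y/3 (F(y) = (y + 2*5)/3 = (y + 10)/3 = (10 + y)/3 = 10/3 + y/3)
P(B) = 84/5 - 84*B**2/5 (P(B) = (-1/5 - 4)*((-2*B)**2 - 4) = -21*(4*B**2 - 4)/5 = -21*(-4 + 4*B**2)/5 = 84/5 - 84*B**2/5)
F(-5) + P(-5)*(-4) = (10/3 + (1/3)*(-5)) + (84/5 - 84/5*(-5)**2)*(-4) = (10/3 - 5/3) + (84/5 - 84/5*25)*(-4) = 5/3 + (84/5 - 420)*(-4) = 5/3 - 2016/5*(-4) = 5/3 + 8064/5 = 24217/15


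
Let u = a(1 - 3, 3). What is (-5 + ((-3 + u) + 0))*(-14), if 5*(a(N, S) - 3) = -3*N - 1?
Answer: 56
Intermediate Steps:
a(N, S) = 14/5 - 3*N/5 (a(N, S) = 3 + (-3*N - 1)/5 = 3 + (-1 - 3*N)/5 = 3 + (-1/5 - 3*N/5) = 14/5 - 3*N/5)
u = 4 (u = 14/5 - 3*(1 - 3)/5 = 14/5 - 3/5*(-2) = 14/5 + 6/5 = 4)
(-5 + ((-3 + u) + 0))*(-14) = (-5 + ((-3 + 4) + 0))*(-14) = (-5 + (1 + 0))*(-14) = (-5 + 1)*(-14) = -4*(-14) = 56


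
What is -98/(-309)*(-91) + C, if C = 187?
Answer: 48865/309 ≈ 158.14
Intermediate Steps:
-98/(-309)*(-91) + C = -98/(-309)*(-91) + 187 = -98*(-1/309)*(-91) + 187 = (98/309)*(-91) + 187 = -8918/309 + 187 = 48865/309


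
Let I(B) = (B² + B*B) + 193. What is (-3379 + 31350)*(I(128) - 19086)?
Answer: 388097625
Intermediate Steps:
I(B) = 193 + 2*B² (I(B) = (B² + B²) + 193 = 2*B² + 193 = 193 + 2*B²)
(-3379 + 31350)*(I(128) - 19086) = (-3379 + 31350)*((193 + 2*128²) - 19086) = 27971*((193 + 2*16384) - 19086) = 27971*((193 + 32768) - 19086) = 27971*(32961 - 19086) = 27971*13875 = 388097625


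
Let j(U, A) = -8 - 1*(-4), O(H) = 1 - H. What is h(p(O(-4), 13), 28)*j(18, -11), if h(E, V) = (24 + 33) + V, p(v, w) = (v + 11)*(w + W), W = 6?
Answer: -340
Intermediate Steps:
p(v, w) = (6 + w)*(11 + v) (p(v, w) = (v + 11)*(w + 6) = (11 + v)*(6 + w) = (6 + w)*(11 + v))
j(U, A) = -4 (j(U, A) = -8 + 4 = -4)
h(E, V) = 57 + V
h(p(O(-4), 13), 28)*j(18, -11) = (57 + 28)*(-4) = 85*(-4) = -340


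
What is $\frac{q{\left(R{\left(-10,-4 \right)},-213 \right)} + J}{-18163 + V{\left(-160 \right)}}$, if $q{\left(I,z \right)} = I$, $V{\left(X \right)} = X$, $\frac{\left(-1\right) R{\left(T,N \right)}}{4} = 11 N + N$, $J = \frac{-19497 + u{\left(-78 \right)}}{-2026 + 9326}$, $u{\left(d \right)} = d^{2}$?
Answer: $- \frac{1388187}{133757900} \approx -0.010378$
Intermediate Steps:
$J = - \frac{13413}{7300}$ ($J = \frac{-19497 + \left(-78\right)^{2}}{-2026 + 9326} = \frac{-19497 + 6084}{7300} = \left(-13413\right) \frac{1}{7300} = - \frac{13413}{7300} \approx -1.8374$)
$R{\left(T,N \right)} = - 48 N$ ($R{\left(T,N \right)} = - 4 \left(11 N + N\right) = - 4 \cdot 12 N = - 48 N$)
$\frac{q{\left(R{\left(-10,-4 \right)},-213 \right)} + J}{-18163 + V{\left(-160 \right)}} = \frac{\left(-48\right) \left(-4\right) - \frac{13413}{7300}}{-18163 - 160} = \frac{192 - \frac{13413}{7300}}{-18323} = \frac{1388187}{7300} \left(- \frac{1}{18323}\right) = - \frac{1388187}{133757900}$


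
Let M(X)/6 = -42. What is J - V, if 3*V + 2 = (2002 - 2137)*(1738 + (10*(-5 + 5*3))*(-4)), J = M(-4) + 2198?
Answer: 186470/3 ≈ 62157.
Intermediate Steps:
M(X) = -252 (M(X) = 6*(-42) = -252)
J = 1946 (J = -252 + 2198 = 1946)
V = -180632/3 (V = -⅔ + ((2002 - 2137)*(1738 + (10*(-5 + 5*3))*(-4)))/3 = -⅔ + (-135*(1738 + (10*(-5 + 15))*(-4)))/3 = -⅔ + (-135*(1738 + (10*10)*(-4)))/3 = -⅔ + (-135*(1738 + 100*(-4)))/3 = -⅔ + (-135*(1738 - 400))/3 = -⅔ + (-135*1338)/3 = -⅔ + (⅓)*(-180630) = -⅔ - 60210 = -180632/3 ≈ -60211.)
J - V = 1946 - 1*(-180632/3) = 1946 + 180632/3 = 186470/3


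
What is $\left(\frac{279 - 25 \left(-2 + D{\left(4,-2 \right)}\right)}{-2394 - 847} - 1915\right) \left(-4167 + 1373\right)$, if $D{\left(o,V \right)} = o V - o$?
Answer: $\frac{17342760336}{3241} \approx 5.3511 \cdot 10^{6}$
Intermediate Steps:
$D{\left(o,V \right)} = - o + V o$ ($D{\left(o,V \right)} = V o - o = - o + V o$)
$\left(\frac{279 - 25 \left(-2 + D{\left(4,-2 \right)}\right)}{-2394 - 847} - 1915\right) \left(-4167 + 1373\right) = \left(\frac{279 - 25 \left(-2 + 4 \left(-1 - 2\right)\right)}{-2394 - 847} - 1915\right) \left(-4167 + 1373\right) = \left(\frac{279 - 25 \left(-2 + 4 \left(-3\right)\right)}{-3241} - 1915\right) \left(-2794\right) = \left(\left(279 - 25 \left(-2 - 12\right)\right) \left(- \frac{1}{3241}\right) - 1915\right) \left(-2794\right) = \left(\left(279 - -350\right) \left(- \frac{1}{3241}\right) - 1915\right) \left(-2794\right) = \left(\left(279 + 350\right) \left(- \frac{1}{3241}\right) - 1915\right) \left(-2794\right) = \left(629 \left(- \frac{1}{3241}\right) - 1915\right) \left(-2794\right) = \left(- \frac{629}{3241} - 1915\right) \left(-2794\right) = \left(- \frac{6207144}{3241}\right) \left(-2794\right) = \frac{17342760336}{3241}$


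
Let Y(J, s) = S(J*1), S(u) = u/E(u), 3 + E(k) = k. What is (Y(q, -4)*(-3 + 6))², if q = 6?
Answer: 36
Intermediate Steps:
E(k) = -3 + k
S(u) = u/(-3 + u)
Y(J, s) = J/(-3 + J) (Y(J, s) = (J*1)/(-3 + J*1) = J/(-3 + J))
(Y(q, -4)*(-3 + 6))² = ((6/(-3 + 6))*(-3 + 6))² = ((6/3)*3)² = ((6*(⅓))*3)² = (2*3)² = 6² = 36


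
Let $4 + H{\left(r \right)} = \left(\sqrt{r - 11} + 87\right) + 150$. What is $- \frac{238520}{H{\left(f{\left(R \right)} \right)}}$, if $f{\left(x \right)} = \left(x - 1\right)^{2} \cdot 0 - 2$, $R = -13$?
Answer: $- \frac{27787580}{27151} + \frac{119260 i \sqrt{13}}{27151} \approx -1023.4 + 15.837 i$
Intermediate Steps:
$f{\left(x \right)} = -2$ ($f{\left(x \right)} = \left(-1 + x\right)^{2} \cdot 0 - 2 = 0 - 2 = -2$)
$H{\left(r \right)} = 233 + \sqrt{-11 + r}$ ($H{\left(r \right)} = -4 + \left(\left(\sqrt{r - 11} + 87\right) + 150\right) = -4 + \left(\left(\sqrt{-11 + r} + 87\right) + 150\right) = -4 + \left(\left(87 + \sqrt{-11 + r}\right) + 150\right) = -4 + \left(237 + \sqrt{-11 + r}\right) = 233 + \sqrt{-11 + r}$)
$- \frac{238520}{H{\left(f{\left(R \right)} \right)}} = - \frac{238520}{233 + \sqrt{-11 - 2}} = - \frac{238520}{233 + \sqrt{-13}} = - \frac{238520}{233 + i \sqrt{13}}$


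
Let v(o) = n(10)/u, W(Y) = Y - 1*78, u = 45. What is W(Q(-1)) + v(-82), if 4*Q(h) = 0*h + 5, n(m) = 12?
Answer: -4589/60 ≈ -76.483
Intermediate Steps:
Q(h) = 5/4 (Q(h) = (0*h + 5)/4 = (0 + 5)/4 = (1/4)*5 = 5/4)
W(Y) = -78 + Y (W(Y) = Y - 78 = -78 + Y)
v(o) = 4/15 (v(o) = 12/45 = 12*(1/45) = 4/15)
W(Q(-1)) + v(-82) = (-78 + 5/4) + 4/15 = -307/4 + 4/15 = -4589/60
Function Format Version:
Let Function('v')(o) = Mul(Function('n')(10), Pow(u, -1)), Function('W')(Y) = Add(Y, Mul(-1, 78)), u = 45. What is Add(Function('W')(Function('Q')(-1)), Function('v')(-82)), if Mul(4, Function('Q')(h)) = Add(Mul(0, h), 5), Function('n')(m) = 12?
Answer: Rational(-4589, 60) ≈ -76.483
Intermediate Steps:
Function('Q')(h) = Rational(5, 4) (Function('Q')(h) = Mul(Rational(1, 4), Add(Mul(0, h), 5)) = Mul(Rational(1, 4), Add(0, 5)) = Mul(Rational(1, 4), 5) = Rational(5, 4))
Function('W')(Y) = Add(-78, Y) (Function('W')(Y) = Add(Y, -78) = Add(-78, Y))
Function('v')(o) = Rational(4, 15) (Function('v')(o) = Mul(12, Pow(45, -1)) = Mul(12, Rational(1, 45)) = Rational(4, 15))
Add(Function('W')(Function('Q')(-1)), Function('v')(-82)) = Add(Add(-78, Rational(5, 4)), Rational(4, 15)) = Add(Rational(-307, 4), Rational(4, 15)) = Rational(-4589, 60)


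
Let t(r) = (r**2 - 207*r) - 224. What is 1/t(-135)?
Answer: 1/45946 ≈ 2.1765e-5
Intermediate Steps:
t(r) = -224 + r**2 - 207*r
1/t(-135) = 1/(-224 + (-135)**2 - 207*(-135)) = 1/(-224 + 18225 + 27945) = 1/45946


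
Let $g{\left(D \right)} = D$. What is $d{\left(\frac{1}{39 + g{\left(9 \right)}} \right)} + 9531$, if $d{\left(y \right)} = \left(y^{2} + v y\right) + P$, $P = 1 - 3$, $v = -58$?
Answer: $\frac{21952033}{2304} \approx 9527.8$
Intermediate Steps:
$P = -2$ ($P = 1 - 3 = -2$)
$d{\left(y \right)} = -2 + y^{2} - 58 y$ ($d{\left(y \right)} = \left(y^{2} - 58 y\right) - 2 = -2 + y^{2} - 58 y$)
$d{\left(\frac{1}{39 + g{\left(9 \right)}} \right)} + 9531 = \left(-2 + \left(\frac{1}{39 + 9}\right)^{2} - \frac{58}{39 + 9}\right) + 9531 = \left(-2 + \left(\frac{1}{48}\right)^{2} - \frac{58}{48}\right) + 9531 = \left(-2 + \left(\frac{1}{48}\right)^{2} - \frac{29}{24}\right) + 9531 = \left(-2 + \frac{1}{2304} - \frac{29}{24}\right) + 9531 = - \frac{7391}{2304} + 9531 = \frac{21952033}{2304}$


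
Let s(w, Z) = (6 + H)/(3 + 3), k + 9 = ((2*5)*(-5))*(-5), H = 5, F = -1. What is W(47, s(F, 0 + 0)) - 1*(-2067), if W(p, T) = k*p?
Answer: 13394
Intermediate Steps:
k = 241 (k = -9 + ((2*5)*(-5))*(-5) = -9 + (10*(-5))*(-5) = -9 - 50*(-5) = -9 + 250 = 241)
s(w, Z) = 11/6 (s(w, Z) = (6 + 5)/(3 + 3) = 11/6)
W(p, T) = 241*p
W(47, s(F, 0 + 0)) - 1*(-2067) = 241*47 - 1*(-2067) = 11327 + 2067 = 13394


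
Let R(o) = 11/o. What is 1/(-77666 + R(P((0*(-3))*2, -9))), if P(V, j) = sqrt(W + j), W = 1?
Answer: -621328/48256060569 + 22*I*sqrt(2)/48256060569 ≈ -1.2876e-5 + 6.4474e-10*I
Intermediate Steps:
P(V, j) = sqrt(1 + j)
1/(-77666 + R(P((0*(-3))*2, -9))) = 1/(-77666 + 11/(sqrt(1 - 9))) = 1/(-77666 + 11/(sqrt(-8))) = 1/(-77666 + 11/((2*I*sqrt(2)))) = 1/(-77666 + 11*(-I*sqrt(2)/4)) = 1/(-77666 - 11*I*sqrt(2)/4)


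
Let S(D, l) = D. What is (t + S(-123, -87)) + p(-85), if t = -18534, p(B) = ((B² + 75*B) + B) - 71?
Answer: -17963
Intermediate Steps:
p(B) = -71 + B² + 76*B (p(B) = (B² + 76*B) - 71 = -71 + B² + 76*B)
(t + S(-123, -87)) + p(-85) = (-18534 - 123) + (-71 + (-85)² + 76*(-85)) = -18657 + (-71 + 7225 - 6460) = -18657 + 694 = -17963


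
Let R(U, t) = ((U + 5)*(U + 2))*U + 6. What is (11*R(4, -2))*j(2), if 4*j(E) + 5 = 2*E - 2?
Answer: -3663/2 ≈ -1831.5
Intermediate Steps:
R(U, t) = 6 + U*(2 + U)*(5 + U) (R(U, t) = ((5 + U)*(2 + U))*U + 6 = ((2 + U)*(5 + U))*U + 6 = U*(2 + U)*(5 + U) + 6 = 6 + U*(2 + U)*(5 + U))
j(E) = -7/4 + E/2 (j(E) = -5/4 + (2*E - 2)/4 = -5/4 + (-2 + 2*E)/4 = -5/4 + (-½ + E/2) = -7/4 + E/2)
(11*R(4, -2))*j(2) = (11*(6 + 4³ + 7*4² + 10*4))*(-7/4 + (½)*2) = (11*(6 + 64 + 7*16 + 40))*(-7/4 + 1) = (11*(6 + 64 + 112 + 40))*(-¾) = (11*222)*(-¾) = 2442*(-¾) = -3663/2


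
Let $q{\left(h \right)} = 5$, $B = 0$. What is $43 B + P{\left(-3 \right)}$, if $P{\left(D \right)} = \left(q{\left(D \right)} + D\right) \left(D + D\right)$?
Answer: $-12$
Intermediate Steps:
$P{\left(D \right)} = 2 D \left(5 + D\right)$ ($P{\left(D \right)} = \left(5 + D\right) \left(D + D\right) = \left(5 + D\right) 2 D = 2 D \left(5 + D\right)$)
$43 B + P{\left(-3 \right)} = 43 \cdot 0 + 2 \left(-3\right) \left(5 - 3\right) = 0 + 2 \left(-3\right) 2 = 0 - 12 = -12$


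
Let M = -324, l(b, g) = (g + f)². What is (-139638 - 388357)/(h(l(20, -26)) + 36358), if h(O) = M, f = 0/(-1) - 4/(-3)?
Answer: -527995/36034 ≈ -14.653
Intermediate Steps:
f = 4/3 (f = 0*(-1) - 4*(-⅓) = 0 + 4/3 = 4/3 ≈ 1.3333)
l(b, g) = (4/3 + g)² (l(b, g) = (g + 4/3)² = (4/3 + g)²)
h(O) = -324
(-139638 - 388357)/(h(l(20, -26)) + 36358) = (-139638 - 388357)/(-324 + 36358) = -527995/36034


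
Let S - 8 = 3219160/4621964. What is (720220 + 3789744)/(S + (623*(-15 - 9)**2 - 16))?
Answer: 2605611406162/207318597615 ≈ 12.568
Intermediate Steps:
S = 10048718/1155491 (S = 8 + 3219160/4621964 = 8 + 3219160*(1/4621964) = 8 + 804790/1155491 = 10048718/1155491 ≈ 8.6965)
(720220 + 3789744)/(S + (623*(-15 - 9)**2 - 16)) = (720220 + 3789744)/(10048718/1155491 + (623*(-15 - 9)**2 - 16)) = 4509964/(10048718/1155491 + (623*(-24)**2 - 16)) = 4509964/(10048718/1155491 + (623*576 - 16)) = 4509964/(10048718/1155491 + (358848 - 16)) = 4509964/(10048718/1155491 + 358832) = 4509964/(414637195230/1155491) = 4509964*(1155491/414637195230) = 2605611406162/207318597615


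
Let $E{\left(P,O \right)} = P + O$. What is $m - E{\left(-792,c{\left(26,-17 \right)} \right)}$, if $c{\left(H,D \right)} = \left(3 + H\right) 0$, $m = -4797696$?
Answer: $-4796904$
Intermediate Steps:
$c{\left(H,D \right)} = 0$
$E{\left(P,O \right)} = O + P$
$m - E{\left(-792,c{\left(26,-17 \right)} \right)} = -4797696 - \left(0 - 792\right) = -4797696 - -792 = -4797696 + 792 = -4796904$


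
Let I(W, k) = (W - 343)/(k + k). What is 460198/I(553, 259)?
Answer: 17027326/15 ≈ 1.1352e+6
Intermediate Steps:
I(W, k) = (-343 + W)/(2*k) (I(W, k) = (-343 + W)/((2*k)) = (-343 + W)*(1/(2*k)) = (-343 + W)/(2*k))
460198/I(553, 259) = 460198/(((½)*(-343 + 553)/259)) = 460198/(((½)*(1/259)*210)) = 460198/(15/37) = 460198*(37/15) = 17027326/15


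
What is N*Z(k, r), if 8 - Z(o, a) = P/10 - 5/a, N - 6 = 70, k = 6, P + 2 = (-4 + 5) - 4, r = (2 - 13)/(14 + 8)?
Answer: -114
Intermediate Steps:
r = -½ (r = -11/22 = -11*1/22 = -½ ≈ -0.50000)
P = -5 (P = -2 + ((-4 + 5) - 4) = -2 + (1 - 4) = -2 - 3 = -5)
N = 76 (N = 6 + 70 = 76)
Z(o, a) = 17/2 + 5/a (Z(o, a) = 8 - (-5/10 - 5/a) = 8 - (-5*⅒ - 5/a) = 8 - (-½ - 5/a) = 8 + (½ + 5/a) = 17/2 + 5/a)
N*Z(k, r) = 76*(17/2 + 5/(-½)) = 76*(17/2 + 5*(-2)) = 76*(17/2 - 10) = 76*(-3/2) = -114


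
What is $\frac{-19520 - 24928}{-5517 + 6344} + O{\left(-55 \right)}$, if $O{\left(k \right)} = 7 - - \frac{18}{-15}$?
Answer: $- \frac{198257}{4135} \approx -47.946$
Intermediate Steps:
$O{\left(k \right)} = \frac{29}{5}$ ($O{\left(k \right)} = 7 - \left(-18\right) \left(- \frac{1}{15}\right) = 7 - \frac{6}{5} = \frac{29}{5}$)
$\frac{-19520 - 24928}{-5517 + 6344} + O{\left(-55 \right)} = \frac{-19520 - 24928}{-5517 + 6344} + \frac{29}{5} = \frac{-19520 - 24928}{827} + \frac{29}{5} = \left(-44448\right) \frac{1}{827} + \frac{29}{5} = - \frac{44448}{827} + \frac{29}{5} = - \frac{198257}{4135}$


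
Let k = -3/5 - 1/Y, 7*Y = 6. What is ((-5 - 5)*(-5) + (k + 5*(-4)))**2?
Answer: 717409/900 ≈ 797.12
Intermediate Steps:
Y = 6/7 (Y = (1/7)*6 = 6/7 ≈ 0.85714)
k = -53/30 (k = -3/5 - 1/6/7 = -3*1/5 - 1*7/6 = -3/5 - 7/6 = -53/30 ≈ -1.7667)
((-5 - 5)*(-5) + (k + 5*(-4)))**2 = ((-5 - 5)*(-5) + (-53/30 + 5*(-4)))**2 = (-10*(-5) + (-53/30 - 20))**2 = (50 - 653/30)**2 = (847/30)**2 = 717409/900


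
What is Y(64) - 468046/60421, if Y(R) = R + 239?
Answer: 17839517/60421 ≈ 295.25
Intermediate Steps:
Y(R) = 239 + R
Y(64) - 468046/60421 = (239 + 64) - 468046/60421 = 303 - 468046/60421 = 17839517/60421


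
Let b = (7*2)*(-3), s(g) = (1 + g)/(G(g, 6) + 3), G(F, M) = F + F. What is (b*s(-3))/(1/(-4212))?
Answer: 117936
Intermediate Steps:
G(F, M) = 2*F
s(g) = (1 + g)/(3 + 2*g) (s(g) = (1 + g)/(2*g + 3) = (1 + g)/(3 + 2*g))
b = -42 (b = 14*(-3) = -42)
(b*s(-3))/(1/(-4212)) = (-42*(1 - 3)/(3 + 2*(-3)))/(1/(-4212)) = (-42*(-2)/(3 - 6))/(-1/4212) = -42*(-2)/(-3)*(-4212) = -(-14)*(-2)*(-4212) = -42*2/3*(-4212) = -28*(-4212) = 117936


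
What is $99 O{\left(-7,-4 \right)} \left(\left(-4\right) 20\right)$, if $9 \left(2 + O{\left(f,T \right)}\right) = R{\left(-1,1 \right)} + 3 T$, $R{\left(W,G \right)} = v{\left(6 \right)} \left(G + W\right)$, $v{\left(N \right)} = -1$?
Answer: $26400$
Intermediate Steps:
$R{\left(W,G \right)} = - G - W$ ($R{\left(W,G \right)} = - (G + W) = - G - W$)
$O{\left(f,T \right)} = -2 + \frac{T}{3}$ ($O{\left(f,T \right)} = -2 + \frac{\left(\left(-1\right) 1 - -1\right) + 3 T}{9} = -2 + \frac{\left(-1 + 1\right) + 3 T}{9} = -2 + \frac{0 + 3 T}{9} = -2 + \frac{3 T}{9} = -2 + \frac{T}{3}$)
$99 O{\left(-7,-4 \right)} \left(\left(-4\right) 20\right) = 99 \left(-2 + \frac{1}{3} \left(-4\right)\right) \left(\left(-4\right) 20\right) = 99 \left(-2 - \frac{4}{3}\right) \left(-80\right) = 99 \left(- \frac{10}{3}\right) \left(-80\right) = \left(-330\right) \left(-80\right) = 26400$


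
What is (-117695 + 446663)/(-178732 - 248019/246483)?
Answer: -27028339848/14684882525 ≈ -1.8406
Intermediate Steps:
(-117695 + 446663)/(-178732 - 248019/246483) = 328968/(-178732 - 248019*1/246483) = 328968/(-178732 - 82673/82161) = 328968/(-14684882525/82161) = 328968*(-82161/14684882525) = -27028339848/14684882525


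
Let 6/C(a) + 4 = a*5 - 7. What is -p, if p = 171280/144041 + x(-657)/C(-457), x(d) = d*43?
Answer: -1557186514636/144041 ≈ -1.0811e+7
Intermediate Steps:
x(d) = 43*d
C(a) = 6/(-11 + 5*a) (C(a) = 6/(-4 + (a*5 - 7)) = 6/(-4 + (5*a - 7)) = 6/(-4 + (-7 + 5*a)) = 6/(-11 + 5*a))
p = 1557186514636/144041 (p = 171280/144041 + (43*(-657))/((6/(-11 + 5*(-457)))) = 171280*(1/144041) - 28251/(6/(-11 - 2285)) = 171280/144041 - 28251/(6/(-2296)) = 171280/144041 - 28251/(6*(-1/2296)) = 171280/144041 - 28251/(-3/1148) = 171280/144041 - 28251*(-1148/3) = 171280/144041 + 10810716 = 1557186514636/144041 ≈ 1.0811e+7)
-p = -1*1557186514636/144041 = -1557186514636/144041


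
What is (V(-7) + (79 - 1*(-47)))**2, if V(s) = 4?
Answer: 16900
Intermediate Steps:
(V(-7) + (79 - 1*(-47)))**2 = (4 + (79 - 1*(-47)))**2 = (4 + (79 + 47))**2 = (4 + 126)**2 = 130**2 = 16900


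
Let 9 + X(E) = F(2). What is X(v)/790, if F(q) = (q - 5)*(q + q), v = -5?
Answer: -21/790 ≈ -0.026582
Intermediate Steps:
F(q) = 2*q*(-5 + q) (F(q) = (-5 + q)*(2*q) = 2*q*(-5 + q))
X(E) = -21 (X(E) = -9 + 2*2*(-5 + 2) = -9 + 2*2*(-3) = -9 - 12 = -21)
X(v)/790 = -21/790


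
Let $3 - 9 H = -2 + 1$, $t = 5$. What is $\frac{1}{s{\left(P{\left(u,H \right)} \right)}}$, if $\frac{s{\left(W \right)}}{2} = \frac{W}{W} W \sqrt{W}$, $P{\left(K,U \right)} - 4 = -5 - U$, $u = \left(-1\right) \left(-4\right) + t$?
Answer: $\frac{27 i \sqrt{13}}{338} \approx 0.28802 i$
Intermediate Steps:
$H = \frac{4}{9}$ ($H = \frac{1}{3} - \frac{-2 + 1}{9} = \frac{1}{3} - - \frac{1}{9} = \frac{1}{3} + \frac{1}{9} = \frac{4}{9} \approx 0.44444$)
$u = 9$ ($u = \left(-1\right) \left(-4\right) + 5 = 4 + 5 = 9$)
$P{\left(K,U \right)} = -1 - U$ ($P{\left(K,U \right)} = 4 - \left(5 + U\right) = -1 - U$)
$s{\left(W \right)} = 2 W^{\frac{3}{2}}$ ($s{\left(W \right)} = 2 \frac{W}{W} W \sqrt{W} = 2 \cdot 1 W^{\frac{3}{2}} = 2 W^{\frac{3}{2}}$)
$\frac{1}{s{\left(P{\left(u,H \right)} \right)}} = \frac{1}{2 \left(-1 - \frac{4}{9}\right)^{\frac{3}{2}}} = \frac{1}{2 \left(- \frac{13}{9}\right)^{\frac{3}{2}}} = \frac{1}{2 \left(- \frac{13 i \sqrt{13}}{27}\right)} = \frac{1}{\left(- \frac{26}{27}\right) i \sqrt{13}} = \frac{27 i \sqrt{13}}{338}$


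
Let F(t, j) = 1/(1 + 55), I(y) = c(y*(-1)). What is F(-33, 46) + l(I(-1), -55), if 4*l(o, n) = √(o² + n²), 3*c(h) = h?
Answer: 1/56 + √27226/12 ≈ 13.768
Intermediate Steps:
c(h) = h/3
I(y) = -y/3 (I(y) = (y*(-1))/3 = (-y)/3 = -y/3)
F(t, j) = 1/56
l(o, n) = √(n² + o²)/4 (l(o, n) = √(o² + n²)/4 = √(n² + o²)/4)
F(-33, 46) + l(I(-1), -55) = 1/56 + √((-55)² + (-⅓*(-1))²)/4 = 1/56 + √(3025 + (⅓)²)/4 = 1/56 + √(3025 + ⅑)/4 = 1/56 + √(27226/9)/4 = 1/56 + (√27226/3)/4 = 1/56 + √27226/12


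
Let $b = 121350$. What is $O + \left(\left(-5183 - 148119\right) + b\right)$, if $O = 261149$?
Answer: $229197$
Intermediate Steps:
$O + \left(\left(-5183 - 148119\right) + b\right) = 261149 + \left(\left(-5183 - 148119\right) + 121350\right) = 261149 + \left(-153302 + 121350\right) = 261149 - 31952 = 229197$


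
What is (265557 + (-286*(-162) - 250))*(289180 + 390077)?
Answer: 211682972223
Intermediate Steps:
(265557 + (-286*(-162) - 250))*(289180 + 390077) = (265557 + (46332 - 250))*679257 = (265557 + 46082)*679257 = 311639*679257 = 211682972223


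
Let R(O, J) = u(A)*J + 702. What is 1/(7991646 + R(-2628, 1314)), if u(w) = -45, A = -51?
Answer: 1/7933218 ≈ 1.2605e-7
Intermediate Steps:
R(O, J) = 702 - 45*J (R(O, J) = -45*J + 702 = 702 - 45*J)
1/(7991646 + R(-2628, 1314)) = 1/(7991646 + (702 - 45*1314)) = 1/(7991646 + (702 - 59130)) = 1/(7991646 - 58428) = 1/7933218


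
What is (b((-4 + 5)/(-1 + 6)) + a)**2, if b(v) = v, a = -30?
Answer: 22201/25 ≈ 888.04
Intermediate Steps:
(b((-4 + 5)/(-1 + 6)) + a)**2 = ((-4 + 5)/(-1 + 6) - 30)**2 = (1/5 - 30)**2 = (-149/5)**2 = 22201/25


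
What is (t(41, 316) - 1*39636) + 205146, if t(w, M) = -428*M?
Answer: 30262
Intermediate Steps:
(t(41, 316) - 1*39636) + 205146 = (-428*316 - 1*39636) + 205146 = (-135248 - 39636) + 205146 = -174884 + 205146 = 30262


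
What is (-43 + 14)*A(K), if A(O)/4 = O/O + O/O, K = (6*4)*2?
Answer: -232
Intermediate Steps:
K = 48 (K = 24*2 = 48)
A(O) = 8 (A(O) = 4*(O/O + O/O) = 4*(1 + 1) = 4*2 = 8)
(-43 + 14)*A(K) = (-43 + 14)*8 = -29*8 = -232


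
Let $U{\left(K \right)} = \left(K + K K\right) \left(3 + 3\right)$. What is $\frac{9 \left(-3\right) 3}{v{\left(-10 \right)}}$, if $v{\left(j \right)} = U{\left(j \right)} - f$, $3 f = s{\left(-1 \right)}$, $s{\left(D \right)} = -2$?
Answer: $- \frac{243}{1622} \approx -0.14982$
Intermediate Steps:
$f = - \frac{2}{3}$ ($f = \frac{1}{3} \left(-2\right) = - \frac{2}{3} \approx -0.66667$)
$U{\left(K \right)} = 6 K + 6 K^{2}$ ($U{\left(K \right)} = \left(K + K^{2}\right) 6 = 6 K + 6 K^{2}$)
$v{\left(j \right)} = \frac{2}{3} + 6 j \left(1 + j\right)$ ($v{\left(j \right)} = 6 j \left(1 + j\right) - - \frac{2}{3} = 6 j \left(1 + j\right) + \frac{2}{3} = \frac{2}{3} + 6 j \left(1 + j\right)$)
$\frac{9 \left(-3\right) 3}{v{\left(-10 \right)}} = \frac{9 \left(-3\right) 3}{\frac{2}{3} + 6 \left(-10\right) \left(1 - 10\right)} = \frac{\left(-27\right) 3}{\frac{2}{3} + 6 \left(-10\right) \left(-9\right)} = - \frac{81}{\frac{2}{3} + 540} = - \frac{81}{\frac{1622}{3}} = \left(-81\right) \frac{3}{1622} = - \frac{243}{1622}$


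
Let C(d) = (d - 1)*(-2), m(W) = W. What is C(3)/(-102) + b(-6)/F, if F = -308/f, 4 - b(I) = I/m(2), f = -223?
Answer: 11461/2244 ≈ 5.1074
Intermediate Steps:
b(I) = 4 - I/2
C(d) = 2 - 2*d (C(d) = (-1 + d)*(-2) = 2 - 2*d)
F = 308/223 (F = -308/(-223) = -308*(-1/223) = 308/223 ≈ 1.3812)
C(3)/(-102) + b(-6)/F = (2 - 2*3)/(-102) + (4 - 1/2*(-6))/(308/223) = (2 - 6)*(-1/102) + (4 + 3)*(223/308) = -4*(-1/102) + 7*(223/308) = 2/51 + 223/44 = 11461/2244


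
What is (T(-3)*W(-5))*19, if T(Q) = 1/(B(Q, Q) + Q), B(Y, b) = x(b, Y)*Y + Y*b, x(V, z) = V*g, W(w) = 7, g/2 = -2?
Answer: -133/30 ≈ -4.4333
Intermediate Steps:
g = -4 (g = 2*(-2) = -4)
x(V, z) = -4*V (x(V, z) = V*(-4) = -4*V)
B(Y, b) = -3*Y*b (B(Y, b) = (-4*b)*Y + Y*b = -4*Y*b + Y*b = -3*Y*b)
T(Q) = 1/(Q - 3*Q²) (T(Q) = 1/(-3*Q*Q + Q) = 1/(-3*Q² + Q) = 1/(Q - 3*Q²))
(T(-3)*W(-5))*19 = ((1/((-3)*(1 - 3*(-3))))*7)*19 = (-1/(3*(1 + 9))*7)*19 = (-⅓/10*7)*19 = (-⅓*⅒*7)*19 = -1/30*7*19 = -7/30*19 = -133/30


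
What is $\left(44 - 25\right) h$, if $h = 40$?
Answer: $760$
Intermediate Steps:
$\left(44 - 25\right) h = \left(44 - 25\right) 40 = 19 \cdot 40 = 760$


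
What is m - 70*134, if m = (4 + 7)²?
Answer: -9259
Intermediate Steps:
m = 121 (m = 11² = 121)
m - 70*134 = 121 - 70*134 = 121 - 9380 = -9259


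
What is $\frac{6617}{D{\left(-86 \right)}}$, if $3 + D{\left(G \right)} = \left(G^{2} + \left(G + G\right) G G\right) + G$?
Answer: $- \frac{6617}{1264805} \approx -0.0052316$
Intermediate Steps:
$D{\left(G \right)} = -3 + G + G^{2} + 2 G^{3}$ ($D{\left(G \right)} = -3 + \left(\left(G^{2} + \left(G + G\right) G G\right) + G\right) = -3 + \left(\left(G^{2} + 2 G G G\right) + G\right) = -3 + \left(\left(G^{2} + 2 G^{2} G\right) + G\right) = -3 + \left(\left(G^{2} + 2 G^{3}\right) + G\right) = -3 + \left(G + G^{2} + 2 G^{3}\right) = -3 + G + G^{2} + 2 G^{3}$)
$\frac{6617}{D{\left(-86 \right)}} = \frac{6617}{-3 - 86 + \left(-86\right)^{2} + 2 \left(-86\right)^{3}} = \frac{6617}{-3 - 86 + 7396 + 2 \left(-636056\right)} = \frac{6617}{-3 - 86 + 7396 - 1272112} = \frac{6617}{-1264805} = 6617 \left(- \frac{1}{1264805}\right) = - \frac{6617}{1264805}$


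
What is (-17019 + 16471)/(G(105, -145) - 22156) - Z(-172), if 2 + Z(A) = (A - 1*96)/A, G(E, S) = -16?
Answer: 111208/238349 ≈ 0.46658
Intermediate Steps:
Z(A) = -2 + (-96 + A)/A (Z(A) = -2 + (A - 1*96)/A = -2 + (A - 96)/A = -2 + (-96 + A)/A)
(-17019 + 16471)/(G(105, -145) - 22156) - Z(-172) = (-17019 + 16471)/(-16 - 22156) - (-96 - 1*(-172))/(-172) = -548/(-22172) - (-1)*(-96 + 172)/172 = -548*(-1/22172) - (-1)*76/172 = 137/5543 - 1*(-19/43) = 137/5543 + 19/43 = 111208/238349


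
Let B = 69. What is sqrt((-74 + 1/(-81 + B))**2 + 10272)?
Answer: sqrt(2269489)/12 ≈ 125.54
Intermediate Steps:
sqrt((-74 + 1/(-81 + B))**2 + 10272) = sqrt((-74 + 1/(-81 + 69))**2 + 10272) = sqrt((-74 + 1/(-12))**2 + 10272) = sqrt((-74 - 1/12)**2 + 10272) = sqrt((-889/12)**2 + 10272) = sqrt(790321/144 + 10272) = sqrt(2269489/144) = sqrt(2269489)/12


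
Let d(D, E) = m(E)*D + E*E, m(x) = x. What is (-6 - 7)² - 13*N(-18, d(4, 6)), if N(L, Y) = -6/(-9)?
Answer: 481/3 ≈ 160.33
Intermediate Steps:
d(D, E) = E² + D*E (d(D, E) = E*D + E*E = D*E + E² = E² + D*E)
N(L, Y) = ⅔ (N(L, Y) = -6*(-⅑) = ⅔)
(-6 - 7)² - 13*N(-18, d(4, 6)) = (-6 - 7)² - 13*⅔ = (-13)² - 26/3 = 169 - 26/3 = 481/3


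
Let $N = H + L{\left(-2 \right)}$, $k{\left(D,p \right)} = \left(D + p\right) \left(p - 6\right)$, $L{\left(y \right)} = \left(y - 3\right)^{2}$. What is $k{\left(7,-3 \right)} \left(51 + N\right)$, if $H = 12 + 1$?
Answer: $-3204$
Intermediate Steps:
$L{\left(y \right)} = \left(-3 + y\right)^{2}$
$k{\left(D,p \right)} = \left(-6 + p\right) \left(D + p\right)$ ($k{\left(D,p \right)} = \left(D + p\right) \left(-6 + p\right) = \left(-6 + p\right) \left(D + p\right)$)
$H = 13$
$N = 38$ ($N = 13 + \left(-3 - 2\right)^{2} = 13 + \left(-5\right)^{2} = 13 + 25 = 38$)
$k{\left(7,-3 \right)} \left(51 + N\right) = \left(\left(-3\right)^{2} - 42 - -18 + 7 \left(-3\right)\right) \left(51 + 38\right) = \left(9 - 42 + 18 - 21\right) 89 = \left(-36\right) 89 = -3204$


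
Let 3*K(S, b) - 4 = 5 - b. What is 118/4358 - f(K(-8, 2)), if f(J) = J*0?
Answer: 59/2179 ≈ 0.027077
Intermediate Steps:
K(S, b) = 3 - b/3 (K(S, b) = 4/3 + (5 - b)/3 = 4/3 + (5/3 - b/3) = 3 - b/3)
f(J) = 0
118/4358 - f(K(-8, 2)) = 118/4358 - 1*0 = 118*(1/4358) + 0 = 59/2179 + 0 = 59/2179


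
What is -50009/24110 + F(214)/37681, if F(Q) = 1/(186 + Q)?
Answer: -75375562749/36339556400 ≈ -2.0742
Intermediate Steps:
-50009/24110 + F(214)/37681 = -50009/24110 + 1/((186 + 214)*37681) = -50009*1/24110 + (1/37681)/400 = -50009/24110 + (1/400)*(1/37681) = -50009/24110 + 1/15072400 = -75375562749/36339556400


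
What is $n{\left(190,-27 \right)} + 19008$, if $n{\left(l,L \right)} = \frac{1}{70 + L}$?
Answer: $\frac{817345}{43} \approx 19008.0$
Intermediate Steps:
$n{\left(190,-27 \right)} + 19008 = \frac{1}{70 - 27} + 19008 = \frac{1}{43} + 19008 = \frac{817345}{43}$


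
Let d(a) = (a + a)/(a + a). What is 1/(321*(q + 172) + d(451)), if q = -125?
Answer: 1/15088 ≈ 6.6278e-5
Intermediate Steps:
d(a) = 1 (d(a) = (2*a)/((2*a)) = (2*a)*(1/(2*a)) = 1)
1/(321*(q + 172) + d(451)) = 1/(321*(-125 + 172) + 1) = 1/(321*47 + 1) = 1/(15087 + 1) = 1/15088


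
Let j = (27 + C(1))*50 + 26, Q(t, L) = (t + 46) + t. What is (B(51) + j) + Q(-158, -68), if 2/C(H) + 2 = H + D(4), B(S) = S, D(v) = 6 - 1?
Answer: 1182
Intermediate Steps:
D(v) = 5
Q(t, L) = 46 + 2*t (Q(t, L) = (46 + t) + t = 46 + 2*t)
C(H) = 2/(3 + H) (C(H) = 2/(-2 + (H + 5)) = 2/(-2 + (5 + H)) = 2/(3 + H))
j = 1401 (j = (27 + 2/(3 + 1))*50 + 26 = (27 + 2/4)*50 + 26 = (27 + 2*(¼))*50 + 26 = (27 + ½)*50 + 26 = (55/2)*50 + 26 = 1375 + 26 = 1401)
(B(51) + j) + Q(-158, -68) = (51 + 1401) + (46 + 2*(-158)) = 1452 + (46 - 316) = 1452 - 270 = 1182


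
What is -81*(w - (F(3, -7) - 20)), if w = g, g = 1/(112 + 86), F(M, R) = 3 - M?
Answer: -35649/22 ≈ -1620.4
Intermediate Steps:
g = 1/198 ≈ 0.0050505
w = 1/198 ≈ 0.0050505
-81*(w - (F(3, -7) - 20)) = -81*(1/198 - ((3 - 1*3) - 20)) = -81*(1/198 - ((3 - 3) - 20)) = -81*(1/198 - (0 - 20)) = -81*(1/198 - 1*(-20)) = -81*(1/198 + 20) = -81*3961/198 = -35649/22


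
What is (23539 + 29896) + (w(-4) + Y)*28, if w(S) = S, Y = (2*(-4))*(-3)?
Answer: 53995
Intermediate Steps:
Y = 24 (Y = -8*(-3) = 24)
(23539 + 29896) + (w(-4) + Y)*28 = (23539 + 29896) + (-4 + 24)*28 = 53435 + 20*28 = 53435 + 560 = 53995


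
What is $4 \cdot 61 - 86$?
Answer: $158$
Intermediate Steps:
$4 \cdot 61 - 86 = 244 - 86 = 158$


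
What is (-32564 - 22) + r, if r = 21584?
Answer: -11002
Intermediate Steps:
(-32564 - 22) + r = (-32564 - 22) + 21584 = -32586 + 21584 = -11002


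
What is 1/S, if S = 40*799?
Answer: 1/31960 ≈ 3.1289e-5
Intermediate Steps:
S = 31960
1/S = 1/31960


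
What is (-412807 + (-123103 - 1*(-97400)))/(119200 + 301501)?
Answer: -438510/420701 ≈ -1.0423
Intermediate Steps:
(-412807 + (-123103 - 1*(-97400)))/(119200 + 301501) = (-412807 + (-123103 + 97400))/420701 = (-412807 - 25703)*(1/420701) = -438510*1/420701 = -438510/420701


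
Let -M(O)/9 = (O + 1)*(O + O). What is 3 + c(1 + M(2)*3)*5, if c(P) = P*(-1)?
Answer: 1618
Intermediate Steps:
M(O) = -18*O*(1 + O) (M(O) = -9*(O + 1)*(O + O) = -9*(1 + O)*2*O = -18*O*(1 + O))
c(P) = -P
3 + c(1 + M(2)*3)*5 = 3 - (1 - 18*2*(1 + 2)*3)*5 = 3 - (1 - 18*2*3*3)*5 = 3 - (1 - 108*3)*5 = 3 - (1 - 324)*5 = 3 - 1*(-323)*5 = 3 + 323*5 = 3 + 1615 = 1618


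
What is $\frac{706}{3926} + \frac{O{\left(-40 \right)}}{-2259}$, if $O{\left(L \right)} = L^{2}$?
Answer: $- \frac{2343373}{4434417} \approx -0.52845$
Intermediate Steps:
$\frac{706}{3926} + \frac{O{\left(-40 \right)}}{-2259} = \frac{706}{3926} + \frac{\left(-40\right)^{2}}{-2259} = 706 \cdot \frac{1}{3926} + 1600 \left(- \frac{1}{2259}\right) = \frac{353}{1963} - \frac{1600}{2259} = - \frac{2343373}{4434417}$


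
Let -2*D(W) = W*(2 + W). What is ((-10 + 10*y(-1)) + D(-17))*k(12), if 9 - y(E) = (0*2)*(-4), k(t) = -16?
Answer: 760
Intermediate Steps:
D(W) = -W*(2 + W)/2
y(E) = 9 (y(E) = 9 - 0*2*(-4) = 9 - 0*(-4) = 9 - 1*0 = 9 + 0 = 9)
((-10 + 10*y(-1)) + D(-17))*k(12) = ((-10 + 10*9) - ½*(-17)*(2 - 17))*(-16) = ((-10 + 90) - ½*(-17)*(-15))*(-16) = (80 - 255/2)*(-16) = -95/2*(-16) = 760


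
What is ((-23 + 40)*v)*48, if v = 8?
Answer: 6528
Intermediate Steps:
((-23 + 40)*v)*48 = ((-23 + 40)*8)*48 = (17*8)*48 = 136*48 = 6528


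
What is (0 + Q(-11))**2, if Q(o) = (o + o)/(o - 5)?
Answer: 121/64 ≈ 1.8906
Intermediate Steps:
Q(o) = 2*o/(-5 + o) (Q(o) = (2*o)/(-5 + o) = 2*o/(-5 + o))
(0 + Q(-11))**2 = (0 + 2*(-11)/(-5 - 11))**2 = (0 + 2*(-11)/(-16))**2 = (0 + 2*(-11)*(-1/16))**2 = (0 + 11/8)**2 = (11/8)**2 = 121/64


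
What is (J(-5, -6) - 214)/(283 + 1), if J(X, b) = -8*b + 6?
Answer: -40/71 ≈ -0.56338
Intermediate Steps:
J(X, b) = 6 - 8*b
(J(-5, -6) - 214)/(283 + 1) = ((6 - 8*(-6)) - 214)/(283 + 1) = ((6 + 48) - 214)/284 = (54 - 214)*(1/284) = -160*1/284 = -40/71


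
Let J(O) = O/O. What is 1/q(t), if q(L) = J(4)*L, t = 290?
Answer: 1/290 ≈ 0.0034483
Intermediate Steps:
J(O) = 1
q(L) = L (q(L) = 1*L = L)
1/q(t) = 1/290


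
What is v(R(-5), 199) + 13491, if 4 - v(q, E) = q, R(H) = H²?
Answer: 13470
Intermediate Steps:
v(q, E) = 4 - q
v(R(-5), 199) + 13491 = (4 - 1*(-5)²) + 13491 = (4 - 1*25) + 13491 = (4 - 25) + 13491 = -21 + 13491 = 13470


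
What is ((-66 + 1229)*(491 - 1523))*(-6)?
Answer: 7201296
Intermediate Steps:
((-66 + 1229)*(491 - 1523))*(-6) = (1163*(-1032))*(-6) = -1200216*(-6) = 7201296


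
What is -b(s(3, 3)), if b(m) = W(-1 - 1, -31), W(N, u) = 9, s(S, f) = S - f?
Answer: -9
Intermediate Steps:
b(m) = 9
-b(s(3, 3)) = -1*9 = -9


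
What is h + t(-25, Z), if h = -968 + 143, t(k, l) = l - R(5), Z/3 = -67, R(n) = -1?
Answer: -1025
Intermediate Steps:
Z = -201 (Z = 3*(-67) = -201)
t(k, l) = 1 + l (t(k, l) = l - 1*(-1) = l + 1 = 1 + l)
h = -825
h + t(-25, Z) = -825 + (1 - 201) = -825 - 200 = -1025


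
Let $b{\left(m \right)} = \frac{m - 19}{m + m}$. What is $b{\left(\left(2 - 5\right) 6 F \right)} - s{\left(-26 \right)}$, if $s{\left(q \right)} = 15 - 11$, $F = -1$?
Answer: $- \frac{145}{36} \approx -4.0278$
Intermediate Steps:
$s{\left(q \right)} = 4$
$b{\left(m \right)} = \frac{-19 + m}{2 m}$
$b{\left(\left(2 - 5\right) 6 F \right)} - s{\left(-26 \right)} = \frac{-19 + \left(2 - 5\right) 6 \left(-1\right)}{2 \left(2 - 5\right) 6 \left(-1\right)} - 4 = \frac{-19 + \left(-3\right) 6 \left(-1\right)}{2 \left(-3\right) 6 \left(-1\right)} - 4 = \frac{-19 - -18}{2 \left(\left(-18\right) \left(-1\right)\right)} - 4 = \frac{-19 + 18}{2 \cdot 18} - 4 = \frac{1}{2} \cdot \frac{1}{18} \left(-1\right) - 4 = - \frac{1}{36} - 4 = - \frac{145}{36}$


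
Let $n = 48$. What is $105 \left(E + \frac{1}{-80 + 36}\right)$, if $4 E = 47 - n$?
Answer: $- \frac{315}{11} \approx -28.636$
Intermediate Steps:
$E = - \frac{1}{4}$ ($E = \frac{47 - 48}{4} = \frac{1}{4} \left(-1\right) = - \frac{1}{4} \approx -0.25$)
$105 \left(E + \frac{1}{-80 + 36}\right) = 105 \left(- \frac{1}{4} + \frac{1}{-80 + 36}\right) = 105 \left(- \frac{1}{4} + \frac{1}{-44}\right) = 105 \left(- \frac{1}{4} - \frac{1}{44}\right) = 105 \left(- \frac{3}{11}\right) = - \frac{315}{11}$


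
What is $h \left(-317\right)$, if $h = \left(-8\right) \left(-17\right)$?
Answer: $-43112$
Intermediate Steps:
$h = 136$
$h \left(-317\right) = 136 \left(-317\right) = -43112$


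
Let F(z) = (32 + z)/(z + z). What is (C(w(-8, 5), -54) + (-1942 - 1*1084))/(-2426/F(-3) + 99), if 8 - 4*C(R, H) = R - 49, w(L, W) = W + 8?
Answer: -29145/5809 ≈ -5.0172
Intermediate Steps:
w(L, W) = 8 + W
C(R, H) = 57/4 - R/4 (C(R, H) = 2 - (R - 49)/4 = 2 - (-49 + R)/4 = 2 + (49/4 - R/4) = 57/4 - R/4)
F(z) = (32 + z)/(2*z) (F(z) = (32 + z)/((2*z)) = (32 + z)*(1/(2*z)) = (32 + z)/(2*z))
(C(w(-8, 5), -54) + (-1942 - 1*1084))/(-2426/F(-3) + 99) = ((57/4 - (8 + 5)/4) + (-1942 - 1*1084))/(-2426*(-6/(32 - 3)) + 99) = ((57/4 - 1/4*13) + (-1942 - 1084))/(-2426/((1/2)*(-1/3)*29) + 99) = ((57/4 - 13/4) - 3026)/(-2426/(-29/6) + 99) = (11 - 3026)/(-2426*(-6/29) + 99) = -3015/(14556/29 + 99) = -3015/17427/29 = -3015*29/17427 = -29145/5809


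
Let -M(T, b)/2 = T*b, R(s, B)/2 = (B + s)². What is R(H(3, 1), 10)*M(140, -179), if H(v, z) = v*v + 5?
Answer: 57738240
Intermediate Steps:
H(v, z) = 5 + v² (H(v, z) = v² + 5 = 5 + v²)
R(s, B) = 2*(B + s)²
M(T, b) = -2*T*b
R(H(3, 1), 10)*M(140, -179) = (2*(10 + (5 + 3²))²)*(-2*140*(-179)) = (2*(10 + (5 + 9))²)*50120 = (2*(10 + 14)²)*50120 = (2*24²)*50120 = (2*576)*50120 = 1152*50120 = 57738240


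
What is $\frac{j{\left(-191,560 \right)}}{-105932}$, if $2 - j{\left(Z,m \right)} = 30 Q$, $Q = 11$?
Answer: $\frac{82}{26483} \approx 0.0030963$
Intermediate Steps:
$j{\left(Z,m \right)} = -328$ ($j{\left(Z,m \right)} = 2 - 30 \cdot 11 = 2 - 330 = -328$)
$\frac{j{\left(-191,560 \right)}}{-105932} = - \frac{328}{-105932} = \left(-328\right) \left(- \frac{1}{105932}\right) = \frac{82}{26483}$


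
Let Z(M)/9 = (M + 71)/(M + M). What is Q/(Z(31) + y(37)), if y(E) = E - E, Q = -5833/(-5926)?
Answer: 180823/2720034 ≈ 0.066478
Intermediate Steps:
Q = 5833/5926 (Q = -5833*(-1/5926) = 5833/5926 ≈ 0.98431)
Z(M) = 9*(71 + M)/(2*M) (Z(M) = 9*((M + 71)/(M + M)) = 9*((71 + M)/((2*M))) = 9*((71 + M)*(1/(2*M))) = 9*((71 + M)/(2*M)) = 9*(71 + M)/(2*M))
y(E) = 0
Q/(Z(31) + y(37)) = 5833/(5926*((9/2)*(71 + 31)/31 + 0)) = 5833/(5926*((9/2)*(1/31)*102 + 0)) = 5833/(5926*(459/31 + 0)) = 5833/(5926*(459/31)) = (5833/5926)*(31/459) = 180823/2720034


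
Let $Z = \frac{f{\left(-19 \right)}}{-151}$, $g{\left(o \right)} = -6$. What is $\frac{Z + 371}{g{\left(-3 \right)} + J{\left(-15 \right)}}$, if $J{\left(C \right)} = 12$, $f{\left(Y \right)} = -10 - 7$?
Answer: $\frac{28019}{453} \approx 61.852$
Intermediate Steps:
$f{\left(Y \right)} = -17$
$Z = \frac{17}{151}$ ($Z = - \frac{17}{-151} = \left(-17\right) \left(- \frac{1}{151}\right) = \frac{17}{151} \approx 0.11258$)
$\frac{Z + 371}{g{\left(-3 \right)} + J{\left(-15 \right)}} = \frac{\frac{17}{151} + 371}{-6 + 12} = \frac{56038}{151 \cdot 6} = \frac{56038}{151} \cdot \frac{1}{6} = \frac{28019}{453}$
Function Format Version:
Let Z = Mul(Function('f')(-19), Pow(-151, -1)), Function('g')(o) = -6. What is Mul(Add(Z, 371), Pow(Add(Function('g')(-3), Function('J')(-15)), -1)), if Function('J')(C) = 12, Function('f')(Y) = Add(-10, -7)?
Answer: Rational(28019, 453) ≈ 61.852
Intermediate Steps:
Function('f')(Y) = -17
Z = Rational(17, 151) (Z = Mul(-17, Pow(-151, -1)) = Mul(-17, Rational(-1, 151)) = Rational(17, 151) ≈ 0.11258)
Mul(Add(Z, 371), Pow(Add(Function('g')(-3), Function('J')(-15)), -1)) = Mul(Add(Rational(17, 151), 371), Pow(Add(-6, 12), -1)) = Mul(Rational(56038, 151), Pow(6, -1)) = Mul(Rational(56038, 151), Rational(1, 6)) = Rational(28019, 453)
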